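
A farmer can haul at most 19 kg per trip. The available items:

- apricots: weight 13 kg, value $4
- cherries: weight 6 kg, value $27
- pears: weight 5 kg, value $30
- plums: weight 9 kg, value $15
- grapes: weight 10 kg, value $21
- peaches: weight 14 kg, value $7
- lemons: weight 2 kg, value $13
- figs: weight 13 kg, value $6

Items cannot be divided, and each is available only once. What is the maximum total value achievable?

$70

Check high-value combinations within 19 kg:
- cherries+pears+lemons: weight 6+5+2=13, value 27+30+13=70
- pears+grapes+lemons: weight 5+10+2=17, value 30+21+13=64
- cherries+grapes+lemons: weight 6+10+2=18, value 27+21+13=61
- pears+plums+lemons: weight 5+9+2=16, value 30+15+13=58
Best: $70.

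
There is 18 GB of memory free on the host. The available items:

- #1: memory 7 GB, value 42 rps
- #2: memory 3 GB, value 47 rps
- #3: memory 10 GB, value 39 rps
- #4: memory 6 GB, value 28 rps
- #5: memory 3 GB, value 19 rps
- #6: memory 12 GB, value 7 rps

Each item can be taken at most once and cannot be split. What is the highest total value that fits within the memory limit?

117 rps

Check high-value combinations within 18 GB:
- #1+#2+#4: memory 7+3+6=16, value 42+47+28=117
- #1+#2+#5: memory 7+3+3=13, value 42+47+19=108
- #2+#3+#5: memory 3+10+3=16, value 47+39+19=105
- #2+#4+#5: memory 3+6+3=12, value 47+28+19=94
Best: 117 rps.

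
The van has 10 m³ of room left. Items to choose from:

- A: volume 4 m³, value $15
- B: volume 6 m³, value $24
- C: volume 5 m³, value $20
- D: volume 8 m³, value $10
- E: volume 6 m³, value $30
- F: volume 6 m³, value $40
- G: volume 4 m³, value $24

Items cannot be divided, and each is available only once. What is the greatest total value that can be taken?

This is a 0/1 knapsack; check combinations near the capacity.
- F+G: volume 6+4=10, value 40+24=64
- A+F: volume 4+6=10, value 15+40=55
- E+G: volume 6+4=10, value 30+24=54
- B+G: volume 6+4=10, value 24+24=48
Best: $64.

$64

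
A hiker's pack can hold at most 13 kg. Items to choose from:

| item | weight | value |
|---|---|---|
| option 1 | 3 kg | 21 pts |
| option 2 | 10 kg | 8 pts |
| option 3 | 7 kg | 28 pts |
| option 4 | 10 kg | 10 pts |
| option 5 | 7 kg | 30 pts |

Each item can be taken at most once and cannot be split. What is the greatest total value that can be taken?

Check high-value combinations within 13 kg:
- option 1+option 5: weight 3+7=10, value 21+30=51
- option 1+option 3: weight 3+7=10, value 21+28=49
- option 1+option 4: weight 3+10=13, value 21+10=31
- option 5: weight 7, value 30
Best: 51 pts.

51 pts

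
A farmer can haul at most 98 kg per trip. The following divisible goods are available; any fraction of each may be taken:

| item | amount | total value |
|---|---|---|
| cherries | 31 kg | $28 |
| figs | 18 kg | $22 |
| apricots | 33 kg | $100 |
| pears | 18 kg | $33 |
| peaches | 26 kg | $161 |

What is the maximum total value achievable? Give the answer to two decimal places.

Take in order of value per unit:
- peaches (161/26 per unit): all 26 → value 161, running total 161.00
- apricots (100/33 per unit): all 33 → value 100, running total 261.00
- pears (33/18 per unit): all 18 → value 33, running total 294.00
- figs (22/18 per unit): all 18 → value 22, running total 316.00
- cherries (28/31 per unit): 3 of 31 → value 3×28/31 = 2.7097, running total 318.71
Total 318.71.

318.71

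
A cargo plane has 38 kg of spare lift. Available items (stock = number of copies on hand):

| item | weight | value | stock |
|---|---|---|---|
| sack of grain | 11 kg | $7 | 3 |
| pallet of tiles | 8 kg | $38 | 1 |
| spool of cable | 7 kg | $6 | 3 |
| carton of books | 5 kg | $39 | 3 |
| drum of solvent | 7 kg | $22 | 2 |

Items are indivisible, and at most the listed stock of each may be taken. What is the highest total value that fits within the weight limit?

$199

Top feasible selections:
- 1×pallet of tiles + 3×carton of books + 2×drum of solvent: weight 37, value 199
- 1×pallet of tiles + 1×spool of cable + 3×carton of books + 1×drum of solvent: weight 37, value 183
- 1×pallet of tiles + 3×carton of books + 1×drum of solvent: weight 30, value 177
Best: $199.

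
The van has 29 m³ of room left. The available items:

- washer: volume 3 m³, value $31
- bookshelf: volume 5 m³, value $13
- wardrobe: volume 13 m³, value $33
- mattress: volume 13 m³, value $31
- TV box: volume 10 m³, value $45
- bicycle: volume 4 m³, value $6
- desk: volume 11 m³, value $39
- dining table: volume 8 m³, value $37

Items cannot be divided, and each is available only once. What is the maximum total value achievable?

$128

Check high-value combinations within 29 m³:
- washer+bookshelf+TV box+desk: volume 3+5+10+11=29, value 31+13+45+39=128
- washer+bookshelf+TV box+dining table: volume 3+5+10+8=26, value 31+13+45+37=126
- washer+TV box+bicycle+desk: volume 3+10+4+11=28, value 31+45+6+39=121
- TV box+desk+dining table: volume 10+11+8=29, value 45+39+37=121
Best: $128.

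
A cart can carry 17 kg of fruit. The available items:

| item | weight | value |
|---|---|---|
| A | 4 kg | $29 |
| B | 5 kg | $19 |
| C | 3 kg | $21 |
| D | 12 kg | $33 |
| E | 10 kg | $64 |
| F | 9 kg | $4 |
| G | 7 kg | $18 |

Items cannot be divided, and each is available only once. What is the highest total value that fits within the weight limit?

This is a 0/1 knapsack; check combinations near the capacity.
- A+C+E: weight 4+3+10=17, value 29+21+64=114
- A+E: weight 4+10=14, value 29+64=93
- C+E: weight 3+10=13, value 21+64=85
- B+E: weight 5+10=15, value 19+64=83
- E+G: weight 10+7=17, value 64+18=82
Best: $114.

$114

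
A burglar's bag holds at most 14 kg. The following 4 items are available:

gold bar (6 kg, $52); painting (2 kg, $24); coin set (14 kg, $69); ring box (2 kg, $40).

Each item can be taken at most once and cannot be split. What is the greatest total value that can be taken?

Check high-value combinations within 14 kg:
- gold bar+painting+ring box: weight 6+2+2=10, value 52+24+40=116
- gold bar+ring box: weight 6+2=8, value 52+40=92
- gold bar+painting: weight 6+2=8, value 52+24=76
- coin set: weight 14, value 69
Best: $116.

$116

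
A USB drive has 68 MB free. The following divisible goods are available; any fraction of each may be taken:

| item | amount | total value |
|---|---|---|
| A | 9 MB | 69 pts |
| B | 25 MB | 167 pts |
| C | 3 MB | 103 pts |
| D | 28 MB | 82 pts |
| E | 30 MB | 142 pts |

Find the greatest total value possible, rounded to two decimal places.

Take in order of value per unit:
- C (103/3 per unit): all 3 → value 103, running total 103.00
- A (69/9 per unit): all 9 → value 69, running total 172.00
- B (167/25 per unit): all 25 → value 167, running total 339.00
- E (142/30 per unit): all 30 → value 142, running total 481.00
- D (82/28 per unit): 1 of 28 → value 1×82/28 = 2.9286, running total 483.93
Total 483.93.

483.93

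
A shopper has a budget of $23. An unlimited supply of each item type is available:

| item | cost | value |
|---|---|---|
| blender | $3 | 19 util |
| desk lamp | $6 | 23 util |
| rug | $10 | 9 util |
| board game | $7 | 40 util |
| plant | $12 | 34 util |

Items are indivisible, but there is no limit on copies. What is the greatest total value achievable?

137 util

Best value-per-unit is blender at 19/3; filling with it alone gives 7×19 = 133.
Optimal mix: 3×blender + 2×board game → cost 23, value 137.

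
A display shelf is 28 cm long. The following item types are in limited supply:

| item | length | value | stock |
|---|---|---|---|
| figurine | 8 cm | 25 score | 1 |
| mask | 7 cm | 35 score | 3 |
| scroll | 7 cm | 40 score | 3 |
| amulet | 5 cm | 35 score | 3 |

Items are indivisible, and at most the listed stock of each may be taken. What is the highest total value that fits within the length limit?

155 score

Best selections within length 28 and stock limits:
- 3×scroll + 1×amulet: length 26, value 155
- 1×mask + 3×scroll: length 28, value 155
- 2×scroll + 2×amulet: length 24, value 150
Best: 155 score.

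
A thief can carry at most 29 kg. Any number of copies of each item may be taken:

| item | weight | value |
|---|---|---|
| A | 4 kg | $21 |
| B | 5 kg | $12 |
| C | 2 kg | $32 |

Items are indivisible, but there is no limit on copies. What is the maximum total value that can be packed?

Best value-per-unit is C at 32/2, and filling with it alone uses weight 14×2=28. No mix of the others beats 14×32 = 448.

$448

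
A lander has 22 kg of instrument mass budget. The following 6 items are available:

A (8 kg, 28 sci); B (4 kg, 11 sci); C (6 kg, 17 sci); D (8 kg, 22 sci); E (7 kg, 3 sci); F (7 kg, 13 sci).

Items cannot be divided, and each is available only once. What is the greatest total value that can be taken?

67 sci

This is a 0/1 knapsack; check combinations near the capacity.
- A+C+D: mass 8+6+8=22, value 28+17+22=67
- A+B+D: mass 8+4+8=20, value 28+11+22=61
- A+C+F: mass 8+6+7=21, value 28+17+13=58
- A+B+C: mass 8+4+6=18, value 28+11+17=56
- A+B+F: mass 8+4+7=19, value 28+11+13=52
Best: 67 sci.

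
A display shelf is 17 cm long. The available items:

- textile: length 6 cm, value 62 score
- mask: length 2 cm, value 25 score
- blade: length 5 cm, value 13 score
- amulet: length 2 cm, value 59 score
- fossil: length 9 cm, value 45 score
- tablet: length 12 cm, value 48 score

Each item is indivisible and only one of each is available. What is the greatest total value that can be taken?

Check high-value combinations within 17 cm:
- textile+amulet+fossil: length 6+2+9=17, value 62+59+45=166
- textile+mask+blade+amulet: length 6+2+5+2=15, value 62+25+13+59=159
- textile+mask+amulet: length 6+2+2=10, value 62+25+59=146
- textile+blade+amulet: length 6+5+2=13, value 62+13+59=134
- mask+amulet+tablet: length 2+2+12=16, value 25+59+48=132
Best: 166 score.

166 score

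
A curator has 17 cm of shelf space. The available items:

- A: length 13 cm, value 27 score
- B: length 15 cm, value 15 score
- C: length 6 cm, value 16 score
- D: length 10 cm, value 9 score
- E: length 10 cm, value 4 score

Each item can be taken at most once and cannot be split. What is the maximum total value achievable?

Check high-value combinations within 17 cm:
- A: length 13, value 27
- C+D: length 6+10=16, value 16+9=25
- C+E: length 6+10=16, value 16+4=20
Best: 27 score.

27 score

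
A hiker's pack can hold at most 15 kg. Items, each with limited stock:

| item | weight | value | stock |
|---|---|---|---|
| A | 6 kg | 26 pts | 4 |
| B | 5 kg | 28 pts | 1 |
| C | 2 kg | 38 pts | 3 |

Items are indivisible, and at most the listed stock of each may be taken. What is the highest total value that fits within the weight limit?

Top feasible selections:
- 1×B + 3×C: weight 11, value 142
- 1×A + 3×C: weight 12, value 140
Best: 142 pts.

142 pts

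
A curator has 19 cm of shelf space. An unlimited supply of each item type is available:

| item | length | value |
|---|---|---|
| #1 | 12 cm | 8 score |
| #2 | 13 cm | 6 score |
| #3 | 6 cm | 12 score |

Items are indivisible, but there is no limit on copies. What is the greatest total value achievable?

Best value-per-unit is #3 at 12/6, and filling with it alone uses length 3×6=18. No mix of the others beats 3×12 = 36.

36 score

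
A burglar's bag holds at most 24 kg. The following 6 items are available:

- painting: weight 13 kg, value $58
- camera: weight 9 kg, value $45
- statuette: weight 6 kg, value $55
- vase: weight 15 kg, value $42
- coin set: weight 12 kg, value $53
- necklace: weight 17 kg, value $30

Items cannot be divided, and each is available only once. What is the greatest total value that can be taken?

$113

Check high-value combinations within 24 kg:
- painting+statuette: weight 13+6=19, value 58+55=113
- statuette+coin set: weight 6+12=18, value 55+53=108
- painting+camera: weight 13+9=22, value 58+45=103
- camera+statuette: weight 9+6=15, value 45+55=100
- camera+coin set: weight 9+12=21, value 45+53=98
Best: $113.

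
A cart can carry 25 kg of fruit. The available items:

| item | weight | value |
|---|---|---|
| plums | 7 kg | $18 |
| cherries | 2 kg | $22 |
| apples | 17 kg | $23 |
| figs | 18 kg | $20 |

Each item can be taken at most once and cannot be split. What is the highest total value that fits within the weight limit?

This is a 0/1 knapsack; check combinations near the capacity.
- cherries+apples: weight 2+17=19, value 22+23=45
- cherries+figs: weight 2+18=20, value 22+20=42
- plums+apples: weight 7+17=24, value 18+23=41
- plums+cherries: weight 7+2=9, value 18+22=40
- plums+figs: weight 7+18=25, value 18+20=38
Best: $45.

$45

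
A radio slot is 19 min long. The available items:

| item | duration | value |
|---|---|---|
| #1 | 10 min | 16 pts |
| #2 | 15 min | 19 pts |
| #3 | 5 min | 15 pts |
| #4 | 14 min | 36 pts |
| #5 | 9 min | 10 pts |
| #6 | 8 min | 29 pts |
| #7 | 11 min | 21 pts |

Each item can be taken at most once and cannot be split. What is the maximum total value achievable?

Check high-value combinations within 19 min:
- #3+#4: duration 5+14=19, value 15+36=51
- #6+#7: duration 8+11=19, value 29+21=50
- #1+#6: duration 10+8=18, value 16+29=45
Best: 51 pts.

51 pts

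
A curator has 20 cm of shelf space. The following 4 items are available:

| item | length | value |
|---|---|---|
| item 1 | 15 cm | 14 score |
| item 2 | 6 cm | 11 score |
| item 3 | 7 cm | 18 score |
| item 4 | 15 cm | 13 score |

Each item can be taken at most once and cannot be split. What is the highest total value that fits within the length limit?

29 score

This is a 0/1 knapsack; check combinations near the capacity.
- item 2+item 3: length 6+7=13, value 11+18=29
- item 3: length 7, value 18
- item 1: length 15, value 14
- item 4: length 15, value 13
- item 2: length 6, value 11
Best: 29 score.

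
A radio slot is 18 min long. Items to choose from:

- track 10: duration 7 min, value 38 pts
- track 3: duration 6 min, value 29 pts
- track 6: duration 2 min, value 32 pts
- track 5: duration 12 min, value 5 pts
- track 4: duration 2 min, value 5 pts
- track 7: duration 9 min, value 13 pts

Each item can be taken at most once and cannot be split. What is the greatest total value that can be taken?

104 pts

This is a 0/1 knapsack; check combinations near the capacity.
- track 10+track 3+track 6+track 4: duration 7+6+2+2=17, value 38+29+32+5=104
- track 10+track 3+track 6: duration 7+6+2=15, value 38+29+32=99
- track 10+track 6+track 7: duration 7+2+9=18, value 38+32+13=83
Best: 104 pts.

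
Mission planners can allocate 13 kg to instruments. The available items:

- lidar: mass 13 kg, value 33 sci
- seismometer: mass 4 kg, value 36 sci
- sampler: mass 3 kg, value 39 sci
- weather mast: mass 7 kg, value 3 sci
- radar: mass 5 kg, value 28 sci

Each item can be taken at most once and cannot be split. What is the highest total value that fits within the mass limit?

103 sci

This is a 0/1 knapsack; check combinations near the capacity.
- seismometer+sampler+radar: mass 4+3+5=12, value 36+39+28=103
- seismometer+sampler: mass 4+3=7, value 36+39=75
- sampler+radar: mass 3+5=8, value 39+28=67
- seismometer+radar: mass 4+5=9, value 36+28=64
Best: 103 sci.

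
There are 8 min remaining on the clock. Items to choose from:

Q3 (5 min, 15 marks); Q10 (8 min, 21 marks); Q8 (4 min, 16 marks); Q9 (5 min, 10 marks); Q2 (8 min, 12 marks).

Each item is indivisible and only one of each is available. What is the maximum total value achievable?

21 marks

Check high-value combinations within 8 min:
- Q10: time 8, value 21
- Q8: time 4, value 16
- Q3: time 5, value 15
- Q2: time 8, value 12
Best: 21 marks.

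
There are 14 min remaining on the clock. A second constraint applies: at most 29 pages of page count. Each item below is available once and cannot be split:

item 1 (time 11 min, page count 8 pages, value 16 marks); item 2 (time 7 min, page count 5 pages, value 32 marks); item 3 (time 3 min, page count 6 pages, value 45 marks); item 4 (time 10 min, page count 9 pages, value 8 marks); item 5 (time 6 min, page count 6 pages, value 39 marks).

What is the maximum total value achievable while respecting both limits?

Feasible sets respecting both limits:
- item 3+item 5: time 9, page count 12, value 84
- item 2+item 3: time 10, page count 11, value 77
- item 2+item 5: time 13, page count 11, value 71
- item 1+item 3: time 14, page count 14, value 61
Best: 84 marks.

84 marks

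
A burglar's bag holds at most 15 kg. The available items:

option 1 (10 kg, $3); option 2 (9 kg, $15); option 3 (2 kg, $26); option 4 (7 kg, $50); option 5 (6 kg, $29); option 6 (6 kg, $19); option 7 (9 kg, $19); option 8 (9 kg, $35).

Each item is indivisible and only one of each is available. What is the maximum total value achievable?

$105

This is a 0/1 knapsack; check combinations near the capacity.
- option 3+option 4+option 5: weight 2+7+6=15, value 26+50+29=105
- option 3+option 4+option 6: weight 2+7+6=15, value 26+50+19=95
- option 4+option 5: weight 7+6=13, value 50+29=79
- option 3+option 4: weight 2+7=9, value 26+50=76
- option 3+option 5+option 6: weight 2+6+6=14, value 26+29+19=74
Best: $105.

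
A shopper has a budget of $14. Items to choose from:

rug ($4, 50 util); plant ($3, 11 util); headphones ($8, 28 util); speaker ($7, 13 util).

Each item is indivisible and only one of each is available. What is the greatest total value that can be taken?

78 util

This is a 0/1 knapsack; check combinations near the capacity.
- rug+headphones: cost 4+8=12, value 50+28=78
- rug+plant+speaker: cost 4+3+7=14, value 50+11+13=74
- rug+speaker: cost 4+7=11, value 50+13=63
Best: 78 util.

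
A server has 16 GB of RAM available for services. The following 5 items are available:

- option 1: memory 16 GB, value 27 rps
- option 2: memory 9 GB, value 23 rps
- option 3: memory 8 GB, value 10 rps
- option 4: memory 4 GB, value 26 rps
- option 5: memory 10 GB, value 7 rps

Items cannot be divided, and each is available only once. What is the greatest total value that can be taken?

49 rps

This is a 0/1 knapsack; check combinations near the capacity.
- option 2+option 4: memory 9+4=13, value 23+26=49
- option 3+option 4: memory 8+4=12, value 10+26=36
- option 4+option 5: memory 4+10=14, value 26+7=33
Best: 49 rps.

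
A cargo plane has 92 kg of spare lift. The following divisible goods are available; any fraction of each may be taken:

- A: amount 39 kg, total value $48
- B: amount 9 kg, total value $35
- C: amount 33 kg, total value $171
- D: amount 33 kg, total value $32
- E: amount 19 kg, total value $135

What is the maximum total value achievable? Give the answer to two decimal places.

379.15

Take in order of value per unit:
- E (135/19 per unit): all 19 → value 135, running total 135.00
- C (171/33 per unit): all 33 → value 171, running total 306.00
- B (35/9 per unit): all 9 → value 35, running total 341.00
- A (48/39 per unit): 31 of 39 → value 31×48/39 = 38.1538, running total 379.15
Total 379.15.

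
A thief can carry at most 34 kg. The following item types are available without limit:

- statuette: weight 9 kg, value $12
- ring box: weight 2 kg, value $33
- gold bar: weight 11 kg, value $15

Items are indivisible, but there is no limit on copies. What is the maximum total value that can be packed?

$561

Best value-per-unit is ring box at 33/2, and filling with it alone uses weight 17×2=34. No mix of the others beats 17×33 = 561.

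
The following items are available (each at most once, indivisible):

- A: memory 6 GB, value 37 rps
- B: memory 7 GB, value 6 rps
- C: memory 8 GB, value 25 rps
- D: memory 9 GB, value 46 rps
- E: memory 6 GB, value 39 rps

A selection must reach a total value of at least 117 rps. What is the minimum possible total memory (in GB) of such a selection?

21

Subsets with value ≥ 117, sorted by total memory:
- A+D+E: memory 21, value 122
- A+B+D+E: memory 28, value 128
- A+C+D+E: memory 29, value 147
Minimum memory: 21 GB.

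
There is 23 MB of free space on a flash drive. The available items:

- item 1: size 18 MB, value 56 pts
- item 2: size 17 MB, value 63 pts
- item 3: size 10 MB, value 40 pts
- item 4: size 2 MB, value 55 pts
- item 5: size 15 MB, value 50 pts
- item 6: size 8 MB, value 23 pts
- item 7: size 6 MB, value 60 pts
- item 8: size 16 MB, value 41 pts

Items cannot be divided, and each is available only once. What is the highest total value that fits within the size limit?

165 pts

This is a 0/1 knapsack; check combinations near the capacity.
- item 4+item 5+item 7: size 2+15+6=23, value 55+50+60=165
- item 3+item 4+item 7: size 10+2+6=18, value 40+55+60=155
- item 4+item 6+item 7: size 2+8+6=16, value 55+23+60=138
Best: 165 pts.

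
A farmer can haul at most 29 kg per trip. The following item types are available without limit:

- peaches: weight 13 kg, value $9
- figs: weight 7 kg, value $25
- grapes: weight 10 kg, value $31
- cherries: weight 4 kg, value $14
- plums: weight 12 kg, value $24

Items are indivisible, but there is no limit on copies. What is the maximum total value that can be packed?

Best value-per-unit is figs at 25/7; filling with it alone gives 4×25 = 100.
Optimal mix: 3×figs + 2×cherries → weight 29, value 103.

$103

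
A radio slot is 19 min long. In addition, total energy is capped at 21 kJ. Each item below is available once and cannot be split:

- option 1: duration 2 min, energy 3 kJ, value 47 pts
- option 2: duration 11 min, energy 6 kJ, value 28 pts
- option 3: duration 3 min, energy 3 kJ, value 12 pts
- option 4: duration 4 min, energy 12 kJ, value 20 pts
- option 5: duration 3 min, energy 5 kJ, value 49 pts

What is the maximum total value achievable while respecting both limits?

Feasible sets respecting both limits:
- option 1+option 2+option 3+option 5: duration 19, energy 17, value 136
- option 1+option 2+option 5: duration 16, energy 14, value 124
- option 1+option 4+option 5: duration 9, energy 20, value 116
- option 1+option 3+option 5: duration 8, energy 11, value 108
Best: 136 pts.

136 pts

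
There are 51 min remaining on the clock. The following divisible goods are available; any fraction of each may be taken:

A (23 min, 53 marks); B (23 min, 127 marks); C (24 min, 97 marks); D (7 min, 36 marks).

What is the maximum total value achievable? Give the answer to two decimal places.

247.88

Take in order of value per unit:
- B (127/23 per unit): all 23 → value 127, running total 127.00
- D (36/7 per unit): all 7 → value 36, running total 163.00
- C (97/24 per unit): 21 of 24 → value 21×97/24 = 84.8750, running total 247.88
Total 247.88.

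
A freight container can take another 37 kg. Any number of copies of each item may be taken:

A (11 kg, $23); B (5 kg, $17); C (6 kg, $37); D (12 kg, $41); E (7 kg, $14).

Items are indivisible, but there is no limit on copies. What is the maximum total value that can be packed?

$222

Best value-per-unit is C at 37/6, and filling with it alone uses weight 6×6=36. No mix of the others beats 6×37 = 222.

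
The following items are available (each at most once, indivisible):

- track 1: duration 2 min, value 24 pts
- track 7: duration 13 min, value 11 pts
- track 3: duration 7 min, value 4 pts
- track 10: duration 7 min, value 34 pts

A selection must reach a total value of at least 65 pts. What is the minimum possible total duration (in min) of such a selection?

22

Subsets with value ≥ 65, sorted by total duration:
- track 1+track 7+track 10: duration 22, value 69
- track 1+track 7+track 3+track 10: duration 29, value 73
Minimum duration: 22 min.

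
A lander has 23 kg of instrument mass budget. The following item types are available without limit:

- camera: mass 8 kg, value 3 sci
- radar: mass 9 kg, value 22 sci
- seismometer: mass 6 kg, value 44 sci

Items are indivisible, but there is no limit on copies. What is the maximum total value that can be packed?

132 sci

Best value-per-unit is seismometer at 44/6, and filling with it alone uses mass 3×6=18. No mix of the others beats 3×44 = 132.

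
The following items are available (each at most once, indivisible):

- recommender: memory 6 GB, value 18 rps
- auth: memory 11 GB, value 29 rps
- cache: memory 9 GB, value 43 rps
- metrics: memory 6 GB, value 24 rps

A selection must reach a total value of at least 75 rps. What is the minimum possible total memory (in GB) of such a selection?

21

Subsets with value ≥ 75, sorted by total memory:
- recommender+cache+metrics: memory 21, value 85
- auth+cache+metrics: memory 26, value 96
Minimum memory: 21 GB.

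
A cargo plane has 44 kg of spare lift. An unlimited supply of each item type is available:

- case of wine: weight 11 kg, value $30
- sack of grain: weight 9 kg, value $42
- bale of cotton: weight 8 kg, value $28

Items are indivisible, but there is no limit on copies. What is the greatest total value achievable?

Best value-per-unit is sack of grain at 42/9; filling with it alone gives 4×42 = 168.
Optimal mix: 4×sack of grain + 1×bale of cotton → weight 44, value 196.

$196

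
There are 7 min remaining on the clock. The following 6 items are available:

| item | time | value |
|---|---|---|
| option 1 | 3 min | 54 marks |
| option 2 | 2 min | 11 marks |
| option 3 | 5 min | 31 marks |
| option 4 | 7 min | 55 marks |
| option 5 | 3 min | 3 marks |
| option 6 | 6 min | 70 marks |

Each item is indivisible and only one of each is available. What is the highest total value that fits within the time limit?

70 marks

Check high-value combinations within 7 min:
- option 6: time 6, value 70
- option 1+option 2: time 3+2=5, value 54+11=65
- option 1+option 5: time 3+3=6, value 54+3=57
Best: 70 marks.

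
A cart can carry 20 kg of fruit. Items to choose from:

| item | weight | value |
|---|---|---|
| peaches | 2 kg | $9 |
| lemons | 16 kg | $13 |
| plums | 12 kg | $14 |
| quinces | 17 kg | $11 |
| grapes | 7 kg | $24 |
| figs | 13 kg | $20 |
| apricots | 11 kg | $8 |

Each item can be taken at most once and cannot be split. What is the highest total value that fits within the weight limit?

Check high-value combinations within 20 kg:
- grapes+figs: weight 7+13=20, value 24+20=44
- peaches+grapes+apricots: weight 2+7+11=20, value 9+24+8=41
- plums+grapes: weight 12+7=19, value 14+24=38
- peaches+grapes: weight 2+7=9, value 9+24=33
Best: $44.

$44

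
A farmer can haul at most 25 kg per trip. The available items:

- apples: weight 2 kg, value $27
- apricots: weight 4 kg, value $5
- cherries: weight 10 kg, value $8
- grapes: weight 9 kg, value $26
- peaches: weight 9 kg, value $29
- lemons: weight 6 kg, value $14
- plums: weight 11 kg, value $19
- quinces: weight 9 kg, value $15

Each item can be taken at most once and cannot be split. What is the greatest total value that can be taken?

Check high-value combinations within 25 kg:
- apples+apricots+grapes+peaches: weight 2+4+9+9=24, value 27+5+26+29=87
- apples+grapes+peaches: weight 2+9+9=20, value 27+26+29=82
- apples+apricots+peaches+quinces: weight 2+4+9+9=24, value 27+5+29+15=76
- apples+apricots+peaches+lemons: weight 2+4+9+6=21, value 27+5+29+14=75
Best: $87.

$87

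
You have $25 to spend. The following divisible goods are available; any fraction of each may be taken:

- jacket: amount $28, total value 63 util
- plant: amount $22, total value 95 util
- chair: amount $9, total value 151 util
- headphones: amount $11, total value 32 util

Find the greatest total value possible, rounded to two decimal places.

220.09

Take in order of value per unit:
- chair (151/9 per unit): all 9 → value 151, running total 151.00
- plant (95/22 per unit): 16 of 22 → value 16×95/22 = 69.0909, running total 220.09
Total 220.09.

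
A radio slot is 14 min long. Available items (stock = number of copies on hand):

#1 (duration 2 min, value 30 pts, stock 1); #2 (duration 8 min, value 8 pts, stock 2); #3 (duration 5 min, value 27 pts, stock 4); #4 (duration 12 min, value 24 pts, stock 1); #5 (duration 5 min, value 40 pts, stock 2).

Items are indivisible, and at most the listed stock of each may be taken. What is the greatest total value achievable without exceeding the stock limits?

110 pts

Best selections within duration 14 and stock limits:
- 1×#1 + 2×#5: duration 12, value 110
- 1×#1 + 1×#3 + 1×#5: duration 12, value 97
- 1×#1 + 2×#3: duration 12, value 84
- 2×#5: duration 10, value 80
Best: 110 pts.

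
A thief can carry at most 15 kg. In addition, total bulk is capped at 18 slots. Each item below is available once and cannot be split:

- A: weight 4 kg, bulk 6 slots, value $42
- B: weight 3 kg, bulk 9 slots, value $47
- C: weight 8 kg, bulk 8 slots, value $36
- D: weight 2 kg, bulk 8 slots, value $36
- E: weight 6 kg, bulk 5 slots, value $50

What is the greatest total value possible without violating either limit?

$97

Feasible sets respecting both limits:
- B+E: weight 9, bulk 14, value 97
- A+E: weight 10, bulk 11, value 92
- A+B: weight 7, bulk 15, value 89
Best: $97.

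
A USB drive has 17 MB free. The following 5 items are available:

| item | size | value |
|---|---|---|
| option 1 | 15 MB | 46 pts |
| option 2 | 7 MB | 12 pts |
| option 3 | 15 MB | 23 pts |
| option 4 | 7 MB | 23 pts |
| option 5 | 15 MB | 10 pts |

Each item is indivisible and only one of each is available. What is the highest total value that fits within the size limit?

46 pts

Check high-value combinations within 17 MB:
- option 1: size 15, value 46
- option 2+option 4: size 7+7=14, value 12+23=35
- option 4: size 7, value 23
- option 3: size 15, value 23
- option 2: size 7, value 12
Best: 46 pts.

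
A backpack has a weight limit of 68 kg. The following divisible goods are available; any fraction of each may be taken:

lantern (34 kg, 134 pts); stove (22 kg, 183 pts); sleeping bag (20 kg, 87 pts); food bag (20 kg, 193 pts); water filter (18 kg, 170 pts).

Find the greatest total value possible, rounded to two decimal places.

580.80

Take in order of value per unit:
- food bag (193/20 per unit): all 20 → value 193, running total 193.00
- water filter (170/18 per unit): all 18 → value 170, running total 363.00
- stove (183/22 per unit): all 22 → value 183, running total 546.00
- sleeping bag (87/20 per unit): 8 of 20 → value 8×87/20 = 34.8000, running total 580.80
Total 580.80.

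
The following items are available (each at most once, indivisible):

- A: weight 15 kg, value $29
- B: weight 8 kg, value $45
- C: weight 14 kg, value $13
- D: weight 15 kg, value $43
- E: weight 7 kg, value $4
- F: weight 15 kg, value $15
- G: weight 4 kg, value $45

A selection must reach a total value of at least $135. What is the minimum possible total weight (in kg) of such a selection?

34

Subsets with value ≥ 135, sorted by total weight:
- B+D+E+G: weight 34, value 137
- B+C+D+G: weight 41, value 146
- A+B+D+G: weight 42, value 162
Minimum weight: 34 kg.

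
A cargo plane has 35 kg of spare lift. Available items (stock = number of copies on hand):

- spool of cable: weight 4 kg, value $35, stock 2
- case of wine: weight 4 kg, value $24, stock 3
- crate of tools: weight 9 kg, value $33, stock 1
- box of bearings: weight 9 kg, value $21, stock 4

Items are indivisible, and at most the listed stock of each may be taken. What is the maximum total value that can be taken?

$175

Best selections within weight 35 and stock limits:
- 2×spool of cable + 3×case of wine + 1×crate of tools: weight 29, value 175
- 2×spool of cable + 2×case of wine + 1×crate of tools + 1×box of bearings: weight 34, value 172
- 2×spool of cable + 3×case of wine + 1×box of bearings: weight 29, value 163
- 1×spool of cable + 3×case of wine + 1×crate of tools + 1×box of bearings: weight 34, value 161
Best: $175.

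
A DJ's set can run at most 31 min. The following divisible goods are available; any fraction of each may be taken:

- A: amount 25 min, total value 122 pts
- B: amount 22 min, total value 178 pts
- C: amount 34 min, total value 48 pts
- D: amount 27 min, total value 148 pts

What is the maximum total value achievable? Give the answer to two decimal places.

227.33

Take in order of value per unit:
- B (178/22 per unit): all 22 → value 178, running total 178.00
- D (148/27 per unit): 9 of 27 → value 9×148/27 = 49.3333, running total 227.33
Total 227.33.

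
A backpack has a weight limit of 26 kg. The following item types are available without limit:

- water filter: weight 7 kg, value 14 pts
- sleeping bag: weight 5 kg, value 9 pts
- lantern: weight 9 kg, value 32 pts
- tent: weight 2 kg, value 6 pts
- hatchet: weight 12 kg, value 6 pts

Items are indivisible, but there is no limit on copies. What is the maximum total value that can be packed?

Best value-per-unit is lantern at 32/9; filling with it alone gives 2×32 = 64.
Optimal mix: 2×lantern + 4×tent → weight 26, value 88.

88 pts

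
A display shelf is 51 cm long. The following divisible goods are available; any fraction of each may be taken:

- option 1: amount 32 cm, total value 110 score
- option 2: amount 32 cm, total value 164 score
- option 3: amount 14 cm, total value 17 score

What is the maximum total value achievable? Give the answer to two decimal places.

229.31

Take in order of value per unit:
- option 2 (164/32 per unit): all 32 → value 164, running total 164.00
- option 1 (110/32 per unit): 19 of 32 → value 19×110/32 = 65.3125, running total 229.31
Total 229.31.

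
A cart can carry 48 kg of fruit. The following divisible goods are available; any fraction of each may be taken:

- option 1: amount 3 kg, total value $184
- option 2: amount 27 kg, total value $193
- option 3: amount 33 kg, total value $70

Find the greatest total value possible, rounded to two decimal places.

415.18

Take in order of value per unit:
- option 1 (184/3 per unit): all 3 → value 184, running total 184.00
- option 2 (193/27 per unit): all 27 → value 193, running total 377.00
- option 3 (70/33 per unit): 18 of 33 → value 18×70/33 = 38.1818, running total 415.18
Total 415.18.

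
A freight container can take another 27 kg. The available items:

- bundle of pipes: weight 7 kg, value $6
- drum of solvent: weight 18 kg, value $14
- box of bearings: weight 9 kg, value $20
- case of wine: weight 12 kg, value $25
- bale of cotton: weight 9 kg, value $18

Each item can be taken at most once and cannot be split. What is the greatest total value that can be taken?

$45

Check high-value combinations within 27 kg:
- box of bearings+case of wine: weight 9+12=21, value 20+25=45
- bundle of pipes+box of bearings+bale of cotton: weight 7+9+9=25, value 6+20+18=44
- case of wine+bale of cotton: weight 12+9=21, value 25+18=43
- box of bearings+bale of cotton: weight 9+9=18, value 20+18=38
- drum of solvent+box of bearings: weight 18+9=27, value 14+20=34
Best: $45.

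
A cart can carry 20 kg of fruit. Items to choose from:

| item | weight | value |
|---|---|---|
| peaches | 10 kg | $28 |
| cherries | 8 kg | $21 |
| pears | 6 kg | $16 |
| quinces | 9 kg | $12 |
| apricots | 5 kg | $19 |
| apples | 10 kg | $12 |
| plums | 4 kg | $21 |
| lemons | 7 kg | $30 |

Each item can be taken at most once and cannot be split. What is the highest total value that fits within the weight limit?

Check high-value combinations within 20 kg:
- cherries+plums+lemons: weight 8+4+7=19, value 21+21+30=72
- apricots+plums+lemons: weight 5+4+7=16, value 19+21+30=70
- cherries+apricots+lemons: weight 8+5+7=20, value 21+19+30=70
- peaches+apricots+plums: weight 10+5+4=19, value 28+19+21=68
Best: $72.

$72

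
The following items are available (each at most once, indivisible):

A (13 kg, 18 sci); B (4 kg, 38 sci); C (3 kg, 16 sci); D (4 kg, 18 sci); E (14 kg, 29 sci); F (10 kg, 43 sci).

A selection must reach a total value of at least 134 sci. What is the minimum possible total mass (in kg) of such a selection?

Subsets with value ≥ 134, sorted by total mass:
- B+C+D+E+F: mass 35, value 144
- A+B+C+E+F: mass 44, value 144
Minimum mass: 35 kg.

35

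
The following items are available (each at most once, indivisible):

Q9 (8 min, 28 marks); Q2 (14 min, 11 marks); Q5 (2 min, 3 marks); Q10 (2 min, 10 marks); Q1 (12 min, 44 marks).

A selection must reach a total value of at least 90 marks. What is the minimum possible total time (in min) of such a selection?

36

Subsets with value ≥ 90, sorted by total time:
- Q9+Q2+Q10+Q1: time 36, value 93
- Q9+Q2+Q5+Q10+Q1: time 38, value 96
Minimum time: 36 min.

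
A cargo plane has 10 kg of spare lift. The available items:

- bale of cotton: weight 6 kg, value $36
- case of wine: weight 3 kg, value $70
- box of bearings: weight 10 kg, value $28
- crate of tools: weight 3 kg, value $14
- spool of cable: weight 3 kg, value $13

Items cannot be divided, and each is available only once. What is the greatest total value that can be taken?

$106

Check high-value combinations within 10 kg:
- bale of cotton+case of wine: weight 6+3=9, value 36+70=106
- case of wine+crate of tools+spool of cable: weight 3+3+3=9, value 70+14+13=97
- case of wine+crate of tools: weight 3+3=6, value 70+14=84
- case of wine+spool of cable: weight 3+3=6, value 70+13=83
- case of wine: weight 3, value 70
Best: $106.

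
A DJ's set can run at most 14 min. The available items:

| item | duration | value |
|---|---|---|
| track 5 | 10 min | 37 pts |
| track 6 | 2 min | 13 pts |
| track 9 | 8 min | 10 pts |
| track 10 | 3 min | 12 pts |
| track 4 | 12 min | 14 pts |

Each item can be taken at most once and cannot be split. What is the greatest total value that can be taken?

Check high-value combinations within 14 min:
- track 5+track 6: duration 10+2=12, value 37+13=50
- track 5+track 10: duration 10+3=13, value 37+12=49
- track 5: duration 10, value 37
Best: 50 pts.

50 pts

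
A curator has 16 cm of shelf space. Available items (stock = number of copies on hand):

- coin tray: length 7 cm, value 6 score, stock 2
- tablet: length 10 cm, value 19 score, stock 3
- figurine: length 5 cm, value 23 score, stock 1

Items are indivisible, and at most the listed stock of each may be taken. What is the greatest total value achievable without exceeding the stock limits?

42 score

Top feasible selections:
- 1×tablet + 1×figurine: length 15, value 42
- 1×coin tray + 1×figurine: length 12, value 29
- 1×figurine: length 5, value 23
- 1×tablet: length 10, value 19
Best: 42 score.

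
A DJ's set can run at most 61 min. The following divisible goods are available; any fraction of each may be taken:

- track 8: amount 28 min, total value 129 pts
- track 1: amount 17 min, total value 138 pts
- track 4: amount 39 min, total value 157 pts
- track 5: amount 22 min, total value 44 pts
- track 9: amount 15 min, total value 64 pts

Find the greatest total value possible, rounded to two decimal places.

335.03

Take in order of value per unit:
- track 1 (138/17 per unit): all 17 → value 138, running total 138.00
- track 8 (129/28 per unit): all 28 → value 129, running total 267.00
- track 9 (64/15 per unit): all 15 → value 64, running total 331.00
- track 4 (157/39 per unit): 1 of 39 → value 1×157/39 = 4.0256, running total 335.03
Total 335.03.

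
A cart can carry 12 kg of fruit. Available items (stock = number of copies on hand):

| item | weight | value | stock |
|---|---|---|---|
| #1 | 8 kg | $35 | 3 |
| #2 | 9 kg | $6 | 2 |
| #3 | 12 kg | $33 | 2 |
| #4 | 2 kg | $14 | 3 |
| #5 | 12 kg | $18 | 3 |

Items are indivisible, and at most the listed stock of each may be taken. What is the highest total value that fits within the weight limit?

Top feasible selections:
- 1×#1 + 2×#4: weight 12, value 63
- 1×#1 + 1×#4: weight 10, value 49
- 3×#4: weight 6, value 42
Best: $63.

$63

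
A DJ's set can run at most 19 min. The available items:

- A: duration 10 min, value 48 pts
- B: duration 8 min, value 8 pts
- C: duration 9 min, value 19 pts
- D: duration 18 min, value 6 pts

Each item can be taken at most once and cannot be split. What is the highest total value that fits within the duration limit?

Check high-value combinations within 19 min:
- A+C: duration 10+9=19, value 48+19=67
- A+B: duration 10+8=18, value 48+8=56
- A: duration 10, value 48
- B+C: duration 8+9=17, value 8+19=27
Best: 67 pts.

67 pts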